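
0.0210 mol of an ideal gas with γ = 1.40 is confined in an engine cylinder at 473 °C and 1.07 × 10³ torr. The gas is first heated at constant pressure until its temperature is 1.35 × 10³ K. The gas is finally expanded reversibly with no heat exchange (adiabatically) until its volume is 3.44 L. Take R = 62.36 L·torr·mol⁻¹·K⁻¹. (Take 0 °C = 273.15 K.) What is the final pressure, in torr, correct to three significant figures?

Convert: T₁ = 746.1 K.
From PV = nRT: V₁ = nRT₁/P₁ = 0.9132 L.
Isobaric, so V/T is constant: P₂ = P₁; V₂ = V₁·(T₂/T₁) = 1.652 L.
Reversible adiabatic, γ = 1.40: T₃ = T₂·(V₂/V₃)^(γ−1) = 1007 K; P₃ = P₂·(V₂/V₃)^γ = 383.3 torr.

P₃ ≈ 383 torr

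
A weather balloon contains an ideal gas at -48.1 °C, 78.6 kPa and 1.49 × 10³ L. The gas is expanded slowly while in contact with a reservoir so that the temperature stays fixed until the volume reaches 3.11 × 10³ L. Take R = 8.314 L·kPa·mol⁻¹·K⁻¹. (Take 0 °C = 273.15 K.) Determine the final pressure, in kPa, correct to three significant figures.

P₂ ≈ 37.7 kPa

Convert: T₁ = 225.0 K.
T constant ⇒ Boyle's law P V = const: T₂ = T₁; P₂ = P₁·(V₁/V₂) = 37.66 kPa.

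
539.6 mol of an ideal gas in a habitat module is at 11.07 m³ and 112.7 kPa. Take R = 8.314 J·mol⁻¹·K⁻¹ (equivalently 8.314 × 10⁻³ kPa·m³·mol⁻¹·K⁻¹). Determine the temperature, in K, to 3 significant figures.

T ≈ 278 K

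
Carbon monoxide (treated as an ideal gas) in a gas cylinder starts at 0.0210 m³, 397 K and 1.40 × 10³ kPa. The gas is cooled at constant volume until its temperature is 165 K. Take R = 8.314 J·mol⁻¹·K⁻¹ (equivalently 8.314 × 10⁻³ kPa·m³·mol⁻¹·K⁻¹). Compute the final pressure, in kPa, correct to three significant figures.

P₂ ≈ 582 kPa

V constant ⇒ P ∝ T: V₂ = V₁; P₂ = P₁·(T₂/T₁) = 581.9 kPa.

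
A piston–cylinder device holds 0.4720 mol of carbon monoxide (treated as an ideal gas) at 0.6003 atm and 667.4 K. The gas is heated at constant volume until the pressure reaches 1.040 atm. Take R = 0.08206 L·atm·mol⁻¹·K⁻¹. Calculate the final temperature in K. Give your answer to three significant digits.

From PV = nRT: V₁ = nRT₁/P₁ = 43.06 L.
V constant ⇒ P ∝ T: V₂ = V₁; T₂ = T₁·(P₂/P₁) = 1156 K.

T₂ ≈ 1.16e+03 K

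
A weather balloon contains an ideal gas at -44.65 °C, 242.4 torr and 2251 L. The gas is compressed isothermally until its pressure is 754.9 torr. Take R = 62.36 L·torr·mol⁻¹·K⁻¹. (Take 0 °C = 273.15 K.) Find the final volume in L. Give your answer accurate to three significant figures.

Convert: T₁ = 228.5 K.
T constant ⇒ Boyle's law P V = const: T₂ = T₁; V₂ = V₁·(P₁/P₂) = 722.8 L.

V₂ ≈ 723 L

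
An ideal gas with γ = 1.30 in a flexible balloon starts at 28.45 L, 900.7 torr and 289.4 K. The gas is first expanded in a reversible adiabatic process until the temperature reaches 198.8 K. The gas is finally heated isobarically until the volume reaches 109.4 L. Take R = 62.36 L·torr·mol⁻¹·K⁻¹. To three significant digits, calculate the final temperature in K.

T₃ ≈ 219 K

Reversible adiabatic, γ = 1.30: P₂ = P₁·(T₂/T₁)^(γ/(γ−1)) = 177.0 torr; V₂ = V₁·(T₁/T₂)^(1/(γ−1)) = 99.47 L.
Isobaric, so V/T is constant: P₃ = P₂; T₃ = T₂·(V₃/V₂) = 218.6 K.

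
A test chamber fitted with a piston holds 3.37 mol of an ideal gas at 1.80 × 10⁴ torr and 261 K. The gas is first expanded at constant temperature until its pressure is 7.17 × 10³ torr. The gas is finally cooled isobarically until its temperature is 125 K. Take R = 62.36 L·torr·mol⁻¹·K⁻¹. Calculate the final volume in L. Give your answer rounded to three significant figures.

V₃ ≈ 3.66 L

From PV = nRT: V₁ = nRT₁/P₁ = 3.047 L.
T constant ⇒ Boyle's law P V = const: T₂ = T₁; V₂ = V₁·(P₁/P₂) = 7.650 L.
P constant ⇒ V ∝ T: P₃ = P₂; V₃ = V₂·(T₃/T₂) = 3.664 L.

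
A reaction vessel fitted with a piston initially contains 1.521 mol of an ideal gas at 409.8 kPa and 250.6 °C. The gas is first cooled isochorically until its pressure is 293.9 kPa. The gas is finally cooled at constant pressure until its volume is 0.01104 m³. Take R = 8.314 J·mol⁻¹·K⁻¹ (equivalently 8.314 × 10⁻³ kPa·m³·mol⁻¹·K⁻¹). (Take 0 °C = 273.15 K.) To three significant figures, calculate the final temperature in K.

Convert: T₁ = 523.8 K.
From PV = nRT: V₁ = nRT₁/P₁ = 0.01616 m³.
Isochoric, so P/T is constant: V₂ = V₁; T₂ = T₁·(P₂/P₁) = 375.6 K.
Isobaric, so V/T is constant: P₃ = P₂; T₃ = T₂·(V₃/V₂) = 256.6 K.

T₃ ≈ 257 K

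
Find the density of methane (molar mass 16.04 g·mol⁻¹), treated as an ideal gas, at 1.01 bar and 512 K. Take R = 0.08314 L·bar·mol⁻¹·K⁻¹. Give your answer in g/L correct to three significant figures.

ρ ≈ 0.381 g/L

ρ = PM/(RT) = (1.01 × 16.04) / (0.08314 × 512.0)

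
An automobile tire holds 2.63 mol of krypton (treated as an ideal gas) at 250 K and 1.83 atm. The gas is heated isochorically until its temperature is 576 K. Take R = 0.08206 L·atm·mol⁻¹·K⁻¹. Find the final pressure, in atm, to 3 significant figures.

From PV = nRT: V₁ = nRT₁/P₁ = 29.48 L.
Isochoric, so P/T is constant: V₂ = V₁; P₂ = P₁·(T₂/T₁) = 4.216 atm.

P₂ ≈ 4.22 atm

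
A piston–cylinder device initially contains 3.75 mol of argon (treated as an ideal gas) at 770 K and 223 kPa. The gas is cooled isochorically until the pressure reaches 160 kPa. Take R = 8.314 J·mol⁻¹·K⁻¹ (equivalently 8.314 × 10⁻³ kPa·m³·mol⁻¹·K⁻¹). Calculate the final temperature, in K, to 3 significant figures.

From PV = nRT: V₁ = nRT₁/P₁ = 0.1077 m³.
Isochoric, so P/T is constant: V₂ = V₁; T₂ = T₁·(P₂/P₁) = 552.5 K.

T₂ ≈ 552 K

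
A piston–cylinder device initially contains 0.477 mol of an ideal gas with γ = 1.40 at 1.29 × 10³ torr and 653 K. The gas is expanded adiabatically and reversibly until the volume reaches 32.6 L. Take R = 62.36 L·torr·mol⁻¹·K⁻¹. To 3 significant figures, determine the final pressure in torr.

From PV = nRT: V₁ = nRT₁/P₁ = 15.06 L.
Adiabatic (γ = 1.40), T V^(γ−1) and P V^γ constant: T₂ = T₁·(V₁/V₂)^(γ−1) = 479.4 K; P₂ = P₁·(V₁/V₂)^γ = 437.5 torr.

P₂ ≈ 437 torr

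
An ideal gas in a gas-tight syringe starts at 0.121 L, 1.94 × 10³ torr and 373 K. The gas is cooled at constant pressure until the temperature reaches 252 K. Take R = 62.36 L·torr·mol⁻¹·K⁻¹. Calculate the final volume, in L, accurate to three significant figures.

P constant ⇒ V ∝ T: P₂ = P₁; V₂ = V₁·(T₂/T₁) = 0.08175 L.

V₂ ≈ 0.0817 L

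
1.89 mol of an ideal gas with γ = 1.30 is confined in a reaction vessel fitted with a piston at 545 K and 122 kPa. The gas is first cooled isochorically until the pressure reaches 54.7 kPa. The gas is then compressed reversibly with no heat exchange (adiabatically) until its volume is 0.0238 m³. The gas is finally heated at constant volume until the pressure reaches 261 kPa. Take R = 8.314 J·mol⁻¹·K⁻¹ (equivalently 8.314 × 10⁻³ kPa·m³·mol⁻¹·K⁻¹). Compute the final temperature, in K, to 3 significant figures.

T₄ ≈ 395 K

From PV = nRT: V₁ = nRT₁/P₁ = 0.07020 m³.
V constant ⇒ P ∝ T: V₂ = V₁; T₂ = T₁·(P₂/P₁) = 244.4 K.
Adiabatic (γ = 1.30), T V^(γ−1) and P V^γ constant: T₃ = T₂·(V₂/V₃)^(γ−1) = 338.0 K; P₃ = P₂·(V₂/V₃)^γ = 223.2 kPa.
V constant ⇒ P ∝ T: V₄ = V₃; T₄ = T₃·(P₄/P₃) = 395.3 K.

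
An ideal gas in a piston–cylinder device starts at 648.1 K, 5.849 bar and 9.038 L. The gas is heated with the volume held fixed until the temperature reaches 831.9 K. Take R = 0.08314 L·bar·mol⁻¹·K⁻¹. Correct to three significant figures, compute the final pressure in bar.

Isochoric, so P/T is constant: V₂ = V₁; P₂ = P₁·(T₂/T₁) = 7.508 bar.

P₂ ≈ 7.51 bar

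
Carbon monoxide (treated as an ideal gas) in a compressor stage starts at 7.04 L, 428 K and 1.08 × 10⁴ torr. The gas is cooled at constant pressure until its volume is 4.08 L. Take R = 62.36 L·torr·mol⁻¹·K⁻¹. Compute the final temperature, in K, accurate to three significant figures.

T₂ ≈ 248 K

Isobaric, so V/T is constant: P₂ = P₁; T₂ = T₁·(V₂/V₁) = 248.0 K.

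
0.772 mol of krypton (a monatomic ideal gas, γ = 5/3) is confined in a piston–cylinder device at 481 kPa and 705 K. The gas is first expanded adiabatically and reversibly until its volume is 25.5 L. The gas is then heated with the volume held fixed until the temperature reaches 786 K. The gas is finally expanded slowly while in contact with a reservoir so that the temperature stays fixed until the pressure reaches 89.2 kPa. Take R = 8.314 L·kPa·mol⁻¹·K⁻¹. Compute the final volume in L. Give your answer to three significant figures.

From PV = nRT: V₁ = nRT₁/P₁ = 9.407 L.
Adiabatic (γ = 5/3), T V^(γ−1) and P V^γ constant: T₂ = T₁·(V₁/V₂)^(γ−1) = 362.6 K; P₂ = P₁·(V₁/V₂)^γ = 91.28 kPa.
Isochoric, so P/T is constant: V₃ = V₂; P₃ = P₂·(T₃/T₂) = 197.8 kPa.
Isothermal, so P V is constant: T₄ = T₃; V₄ = V₃·(P₃/P₄) = 56.56 L.

V₄ ≈ 56.6 L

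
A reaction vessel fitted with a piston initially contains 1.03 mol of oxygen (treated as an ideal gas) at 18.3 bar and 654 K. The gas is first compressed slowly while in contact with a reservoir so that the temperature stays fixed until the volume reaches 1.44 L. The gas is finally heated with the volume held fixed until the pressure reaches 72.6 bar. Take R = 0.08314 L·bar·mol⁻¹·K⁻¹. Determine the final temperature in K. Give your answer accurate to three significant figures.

From PV = nRT: V₁ = nRT₁/P₁ = 3.060 L.
Isothermal, so P V is constant: T₂ = T₁; P₂ = P₁·(V₁/V₂) = 38.89 bar.
V constant ⇒ P ∝ T: V₃ = V₂; T₃ = T₂·(P₃/P₂) = 1221 K.

T₃ ≈ 1.22e+03 K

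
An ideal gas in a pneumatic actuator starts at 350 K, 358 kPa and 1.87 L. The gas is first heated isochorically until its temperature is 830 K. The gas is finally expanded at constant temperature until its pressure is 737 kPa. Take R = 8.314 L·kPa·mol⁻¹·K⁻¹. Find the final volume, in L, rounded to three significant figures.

V₃ ≈ 2.15 L

Isochoric, so P/T is constant: V₂ = V₁; P₂ = P₁·(T₂/T₁) = 849.0 kPa.
Isothermal, so P V is constant: T₃ = T₂; V₃ = V₂·(P₂/P₃) = 2.154 L.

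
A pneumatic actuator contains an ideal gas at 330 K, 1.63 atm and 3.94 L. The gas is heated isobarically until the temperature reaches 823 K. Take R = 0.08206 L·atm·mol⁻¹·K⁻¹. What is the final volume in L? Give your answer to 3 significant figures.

P constant ⇒ V ∝ T: P₂ = P₁; V₂ = V₁·(T₂/T₁) = 9.826 L.

V₂ ≈ 9.83 L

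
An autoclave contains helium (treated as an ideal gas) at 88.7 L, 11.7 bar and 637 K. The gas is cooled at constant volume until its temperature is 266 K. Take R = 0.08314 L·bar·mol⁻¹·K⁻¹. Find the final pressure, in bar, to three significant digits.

V constant ⇒ P ∝ T: V₂ = V₁; P₂ = P₁·(T₂/T₁) = 4.886 bar.

P₂ ≈ 4.89 bar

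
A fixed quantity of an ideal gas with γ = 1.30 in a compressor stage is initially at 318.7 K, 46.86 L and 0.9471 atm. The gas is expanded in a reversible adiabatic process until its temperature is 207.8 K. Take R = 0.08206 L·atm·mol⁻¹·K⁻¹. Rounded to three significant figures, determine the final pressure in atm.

Reversible adiabatic, γ = 1.30: P₂ = P₁·(T₂/T₁)^(γ/(γ−1)) = 0.1484 atm; V₂ = V₁·(T₁/T₂)^(1/(γ−1)) = 195.0 L.

P₂ ≈ 0.148 atm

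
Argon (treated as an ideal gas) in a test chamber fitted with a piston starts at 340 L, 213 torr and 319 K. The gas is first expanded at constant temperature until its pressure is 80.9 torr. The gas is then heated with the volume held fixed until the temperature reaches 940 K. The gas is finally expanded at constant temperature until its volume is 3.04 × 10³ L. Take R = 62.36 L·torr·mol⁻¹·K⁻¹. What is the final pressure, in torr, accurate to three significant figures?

T constant ⇒ Boyle's law P V = const: T₂ = T₁; V₂ = V₁·(P₁/P₂) = 895.2 L.
V constant ⇒ P ∝ T: V₃ = V₂; P₃ = P₂·(T₃/T₂) = 238.4 torr.
T constant ⇒ Boyle's law P V = const: T₄ = T₃; P₄ = P₃·(V₃/V₄) = 70.20 torr.

P₄ ≈ 70.2 torr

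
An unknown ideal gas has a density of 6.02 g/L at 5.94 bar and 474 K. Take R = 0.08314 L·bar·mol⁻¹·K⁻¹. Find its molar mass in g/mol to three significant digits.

ρ = PM/(RT) ⇒ M = ρRT/P = (6.02 × 0.08314 × 474.0) / 5.94

M ≈ 39.9 g/mol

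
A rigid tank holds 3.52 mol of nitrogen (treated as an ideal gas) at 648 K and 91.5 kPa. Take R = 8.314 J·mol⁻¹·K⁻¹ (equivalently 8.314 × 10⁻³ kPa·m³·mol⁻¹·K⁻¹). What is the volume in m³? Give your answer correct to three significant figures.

PV = nRT ⇒ V = nRT/P = (3.52 × 8.314 × 10⁻³ × 648) / 91.5

V ≈ 0.207 m³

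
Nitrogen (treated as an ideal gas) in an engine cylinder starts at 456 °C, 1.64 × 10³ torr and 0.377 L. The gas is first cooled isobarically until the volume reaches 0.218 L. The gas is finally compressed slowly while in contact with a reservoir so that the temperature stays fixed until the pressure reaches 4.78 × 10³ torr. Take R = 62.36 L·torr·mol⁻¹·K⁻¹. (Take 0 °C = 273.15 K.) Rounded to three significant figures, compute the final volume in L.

Convert: T₁ = 729.1 K.
Isobaric, so V/T is constant: P₂ = P₁; T₂ = T₁·(V₂/V₁) = 421.6 K.
T constant ⇒ Boyle's law P V = const: T₃ = T₂; V₃ = V₂·(P₂/P₃) = 0.07479 L.

V₃ ≈ 0.0748 L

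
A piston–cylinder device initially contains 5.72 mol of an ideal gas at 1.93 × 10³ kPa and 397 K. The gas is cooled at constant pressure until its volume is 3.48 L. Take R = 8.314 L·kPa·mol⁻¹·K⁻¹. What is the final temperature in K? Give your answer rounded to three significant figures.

From PV = nRT: V₁ = nRT₁/P₁ = 9.782 L.
P constant ⇒ V ∝ T: P₂ = P₁; T₂ = T₁·(V₂/V₁) = 141.2 K.

T₂ ≈ 141 K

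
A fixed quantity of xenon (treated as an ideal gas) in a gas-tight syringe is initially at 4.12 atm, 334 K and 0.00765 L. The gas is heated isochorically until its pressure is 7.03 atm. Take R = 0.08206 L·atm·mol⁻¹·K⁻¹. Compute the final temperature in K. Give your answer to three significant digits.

T₂ ≈ 570 K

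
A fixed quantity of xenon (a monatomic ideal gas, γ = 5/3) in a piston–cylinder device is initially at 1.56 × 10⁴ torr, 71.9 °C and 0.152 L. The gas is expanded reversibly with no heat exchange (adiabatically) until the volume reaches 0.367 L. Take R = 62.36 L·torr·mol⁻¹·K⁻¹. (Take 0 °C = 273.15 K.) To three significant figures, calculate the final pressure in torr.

Convert: T₁ = 345.0 K.
Reversible adiabatic, γ = 5/3: T₂ = T₁·(V₁/V₂)^(γ−1) = 191.7 K; P₂ = P₁·(V₁/V₂)^γ = 3590 torr.

P₂ ≈ 3.59e+03 torr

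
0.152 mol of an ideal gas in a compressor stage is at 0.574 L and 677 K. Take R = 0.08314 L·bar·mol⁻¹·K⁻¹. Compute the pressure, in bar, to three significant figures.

P ≈ 14.9 bar

PV = nRT ⇒ P = nRT/V = (0.152 × 0.08314 × 677) / 0.574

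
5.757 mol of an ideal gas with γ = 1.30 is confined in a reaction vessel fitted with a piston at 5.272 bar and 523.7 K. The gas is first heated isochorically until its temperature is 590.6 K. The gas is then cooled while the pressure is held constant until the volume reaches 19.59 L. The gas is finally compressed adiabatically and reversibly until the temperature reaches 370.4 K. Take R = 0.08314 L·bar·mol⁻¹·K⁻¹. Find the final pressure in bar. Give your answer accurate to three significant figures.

P₄ ≈ 36.7 bar

From PV = nRT: V₁ = nRT₁/P₁ = 47.55 L.
Isochoric, so P/T is constant: V₂ = V₁; P₂ = P₁·(T₂/T₁) = 5.945 bar.
Isobaric, so V/T is constant: P₃ = P₂; T₃ = T₂·(V₃/V₂) = 243.3 K.
Reversible adiabatic, γ = 1.30: P₄ = P₃·(T₄/T₃)^(γ/(γ−1)) = 36.71 bar; V₄ = V₃·(T₃/T₄)^(1/(γ−1)) = 4.829 L.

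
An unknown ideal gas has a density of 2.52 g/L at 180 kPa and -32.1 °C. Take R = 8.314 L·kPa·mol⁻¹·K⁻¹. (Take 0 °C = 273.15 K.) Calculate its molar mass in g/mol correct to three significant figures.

ρ = PM/(RT) ⇒ M = ρRT/P = (2.52 × 8.314 × 241.0) / 180

M ≈ 28.1 g/mol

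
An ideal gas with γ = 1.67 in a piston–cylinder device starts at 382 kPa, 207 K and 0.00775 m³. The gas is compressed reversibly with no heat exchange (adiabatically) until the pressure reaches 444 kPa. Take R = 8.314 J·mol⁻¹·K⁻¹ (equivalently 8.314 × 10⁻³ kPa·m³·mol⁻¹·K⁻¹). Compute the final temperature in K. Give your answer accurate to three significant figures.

T₂ ≈ 220 K

Adiabatic (γ = 1.67), T V^(γ−1) and P V^γ constant: T₂ = T₁·(P₂/P₁)^((γ−1)/γ) = 219.9 K; V₂ = V₁·(P₁/P₂)^(1/γ) = 0.007083 m³.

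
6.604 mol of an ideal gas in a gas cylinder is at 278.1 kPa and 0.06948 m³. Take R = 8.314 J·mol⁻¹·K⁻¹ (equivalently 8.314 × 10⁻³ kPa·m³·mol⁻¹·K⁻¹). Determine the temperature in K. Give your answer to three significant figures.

PV = nRT ⇒ T = PV/(nR) = (278.1 × 0.06948) / (6.604 × 8.314 × 10⁻³)

T ≈ 352 K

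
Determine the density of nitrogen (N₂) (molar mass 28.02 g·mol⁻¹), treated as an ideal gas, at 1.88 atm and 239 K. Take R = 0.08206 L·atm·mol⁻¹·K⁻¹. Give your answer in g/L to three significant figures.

ρ = PM/(RT) = (1.88 × 28.02) / (0.08206 × 239.0)

ρ ≈ 2.69 g/L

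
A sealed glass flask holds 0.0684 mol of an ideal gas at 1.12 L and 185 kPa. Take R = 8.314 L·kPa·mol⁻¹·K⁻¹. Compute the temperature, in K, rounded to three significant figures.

PV = nRT ⇒ T = PV/(nR) = (185 × 1.12) / (0.0684 × 8.314)

T ≈ 364 K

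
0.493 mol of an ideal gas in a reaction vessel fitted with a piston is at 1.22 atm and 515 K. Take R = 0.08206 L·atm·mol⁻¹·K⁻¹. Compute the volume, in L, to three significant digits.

V ≈ 17.1 L

PV = nRT ⇒ V = nRT/P = (0.493 × 0.08206 × 515) / 1.22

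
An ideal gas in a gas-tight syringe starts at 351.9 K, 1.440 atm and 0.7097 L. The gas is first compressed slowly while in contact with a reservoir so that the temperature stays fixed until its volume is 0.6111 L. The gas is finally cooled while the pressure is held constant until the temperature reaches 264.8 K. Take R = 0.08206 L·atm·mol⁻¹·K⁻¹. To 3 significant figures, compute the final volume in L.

V₃ ≈ 0.460 L

T constant ⇒ Boyle's law P V = const: T₂ = T₁; P₂ = P₁·(V₁/V₂) = 1.672 atm.
Isobaric, so V/T is constant: P₃ = P₂; V₃ = V₂·(T₃/T₂) = 0.4598 L.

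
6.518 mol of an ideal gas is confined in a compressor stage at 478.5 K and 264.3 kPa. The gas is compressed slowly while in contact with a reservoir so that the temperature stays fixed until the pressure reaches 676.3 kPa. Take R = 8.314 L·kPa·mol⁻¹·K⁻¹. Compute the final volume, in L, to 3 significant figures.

V₂ ≈ 38.3 L

From PV = nRT: V₁ = nRT₁/P₁ = 98.11 L.
T constant ⇒ Boyle's law P V = const: T₂ = T₁; V₂ = V₁·(P₁/P₂) = 38.34 L.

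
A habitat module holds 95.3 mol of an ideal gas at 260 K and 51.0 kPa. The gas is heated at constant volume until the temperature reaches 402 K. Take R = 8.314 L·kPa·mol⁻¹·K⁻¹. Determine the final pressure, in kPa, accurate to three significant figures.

P₂ ≈ 78.9 kPa

From PV = nRT: V₁ = nRT₁/P₁ = 4039 L.
V constant ⇒ P ∝ T: V₂ = V₁; P₂ = P₁·(T₂/T₁) = 78.85 kPa.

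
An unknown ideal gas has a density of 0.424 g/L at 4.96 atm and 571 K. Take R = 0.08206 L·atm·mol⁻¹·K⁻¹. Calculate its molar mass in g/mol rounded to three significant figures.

ρ = PM/(RT) ⇒ M = ρRT/P = (0.424 × 0.08206 × 571.0) / 4.96

M ≈ 4.01 g/mol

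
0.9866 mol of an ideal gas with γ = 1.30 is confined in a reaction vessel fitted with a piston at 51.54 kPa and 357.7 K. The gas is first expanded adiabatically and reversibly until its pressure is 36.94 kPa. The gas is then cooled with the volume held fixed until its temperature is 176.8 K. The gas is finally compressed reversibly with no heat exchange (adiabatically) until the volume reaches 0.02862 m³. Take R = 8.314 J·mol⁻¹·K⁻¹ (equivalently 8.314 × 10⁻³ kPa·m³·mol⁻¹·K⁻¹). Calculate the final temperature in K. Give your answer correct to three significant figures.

From PV = nRT: V₁ = nRT₁/P₁ = 0.05693 m³.
Adiabatic (γ = 1.30), T V^(γ−1) and P V^γ constant: T₂ = T₁·(P₂/P₁)^((γ−1)/γ) = 331.2 K; V₂ = V₁·(P₁/P₂)^(1/γ) = 0.07355 m³.
V constant ⇒ P ∝ T: V₃ = V₂; P₃ = P₂·(T₃/T₂) = 19.72 kPa.
Adiabatic (γ = 1.30), T V^(γ−1) and P V^γ constant: T₄ = T₃·(V₃/V₄)^(γ−1) = 234.7 K; P₄ = P₃·(V₃/V₄)^γ = 67.26 kPa.

T₄ ≈ 235 K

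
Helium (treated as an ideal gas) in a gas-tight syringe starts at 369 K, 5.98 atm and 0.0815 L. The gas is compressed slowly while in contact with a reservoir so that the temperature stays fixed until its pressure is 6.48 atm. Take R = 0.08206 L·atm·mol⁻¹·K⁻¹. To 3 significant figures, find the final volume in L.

V₂ ≈ 0.0752 L

Isothermal, so P V is constant: T₂ = T₁; V₂ = V₁·(P₁/P₂) = 0.07521 L.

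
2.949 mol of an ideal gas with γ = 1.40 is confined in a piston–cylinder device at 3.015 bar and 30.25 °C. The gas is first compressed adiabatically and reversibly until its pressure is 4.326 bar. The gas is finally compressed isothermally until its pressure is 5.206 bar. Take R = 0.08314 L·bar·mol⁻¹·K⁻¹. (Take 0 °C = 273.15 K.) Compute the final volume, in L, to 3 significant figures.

Convert: T₁ = 303.4 K.
From PV = nRT: V₁ = nRT₁/P₁ = 24.67 L.
Adiabatic (γ = 1.40), T V^(γ−1) and P V^γ constant: T₂ = T₁·(P₂/P₁)^((γ−1)/γ) = 336.4 K; V₂ = V₁·(P₁/P₂)^(1/γ) = 19.06 L.
Isothermal, so P V is constant: T₃ = T₂; V₃ = V₂·(P₂/P₃) = 15.84 L.

V₃ ≈ 15.8 L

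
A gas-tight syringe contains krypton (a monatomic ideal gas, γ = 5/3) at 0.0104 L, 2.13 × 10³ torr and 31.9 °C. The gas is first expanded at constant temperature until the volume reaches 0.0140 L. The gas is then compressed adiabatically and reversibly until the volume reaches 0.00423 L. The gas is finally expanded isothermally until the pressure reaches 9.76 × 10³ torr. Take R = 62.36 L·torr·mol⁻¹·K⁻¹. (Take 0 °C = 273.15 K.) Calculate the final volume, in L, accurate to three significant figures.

Convert: T₁ = 305.0 K.
T constant ⇒ Boyle's law P V = const: T₂ = T₁; P₂ = P₁·(V₁/V₂) = 1582 torr.
Adiabatic (γ = 5/3), T V^(γ−1) and P V^γ constant: T₃ = T₂·(V₂/V₃)^(γ−1) = 677.5 K; P₃ = P₂·(V₂/V₃)^γ = 1.163e+04 torr.
Isothermal, so P V is constant: T₄ = T₃; V₄ = V₃·(P₃/P₄) = 0.005041 L.

V₄ ≈ 0.00504 L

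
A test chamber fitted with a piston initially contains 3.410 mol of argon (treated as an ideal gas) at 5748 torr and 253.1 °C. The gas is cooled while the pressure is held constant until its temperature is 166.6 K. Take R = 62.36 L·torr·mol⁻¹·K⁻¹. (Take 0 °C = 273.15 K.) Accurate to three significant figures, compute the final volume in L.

Convert: T₁ = 526.2 K.
From PV = nRT: V₁ = nRT₁/P₁ = 19.47 L.
P constant ⇒ V ∝ T: P₂ = P₁; V₂ = V₁·(T₂/T₁) = 6.163 L.

V₂ ≈ 6.16 L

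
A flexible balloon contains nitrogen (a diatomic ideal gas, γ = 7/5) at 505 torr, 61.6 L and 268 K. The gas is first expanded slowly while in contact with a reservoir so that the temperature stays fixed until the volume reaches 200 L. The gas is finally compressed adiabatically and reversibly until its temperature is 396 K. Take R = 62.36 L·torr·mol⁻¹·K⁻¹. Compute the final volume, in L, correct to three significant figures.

T constant ⇒ Boyle's law P V = const: T₂ = T₁; P₂ = P₁·(V₁/V₂) = 155.5 torr.
Adiabatic (γ = 7/5), T V^(γ−1) and P V^γ constant: P₃ = P₂·(T₃/T₂)^(γ/(γ−1)) = 610.0 torr; V₃ = V₂·(T₂/T₃)^(1/(γ−1)) = 75.36 L.

V₃ ≈ 75.4 L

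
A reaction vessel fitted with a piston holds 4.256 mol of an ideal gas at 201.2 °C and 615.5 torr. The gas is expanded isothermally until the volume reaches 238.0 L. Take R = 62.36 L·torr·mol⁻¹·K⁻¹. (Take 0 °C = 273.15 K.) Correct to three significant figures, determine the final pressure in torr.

Convert: T₁ = 474.3 K.
From PV = nRT: V₁ = nRT₁/P₁ = 204.5 L.
T constant ⇒ Boyle's law P V = const: T₂ = T₁; P₂ = P₁·(V₁/V₂) = 529.0 torr.

P₂ ≈ 529 torr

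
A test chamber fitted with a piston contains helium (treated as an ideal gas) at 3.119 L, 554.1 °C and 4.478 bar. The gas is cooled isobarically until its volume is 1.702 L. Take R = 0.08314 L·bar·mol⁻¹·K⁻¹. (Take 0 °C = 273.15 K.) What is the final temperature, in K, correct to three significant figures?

T₂ ≈ 451 K

Convert: T₁ = 827.2 K.
Isobaric, so V/T is constant: P₂ = P₁; T₂ = T₁·(V₂/V₁) = 451.4 K.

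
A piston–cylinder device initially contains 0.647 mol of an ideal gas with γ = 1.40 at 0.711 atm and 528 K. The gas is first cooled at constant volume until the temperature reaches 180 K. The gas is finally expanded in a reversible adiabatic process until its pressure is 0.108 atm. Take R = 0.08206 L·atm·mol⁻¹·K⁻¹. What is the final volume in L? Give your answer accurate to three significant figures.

V₃ ≈ 70.2 L

From PV = nRT: V₁ = nRT₁/P₁ = 39.43 L.
V constant ⇒ P ∝ T: V₂ = V₁; P₂ = P₁·(T₂/T₁) = 0.2424 atm.
Reversible adiabatic, γ = 1.40: T₃ = T₂·(P₃/P₂)^((γ−1)/γ) = 142.9 K; V₃ = V₂·(P₂/P₃)^(1/γ) = 70.24 L.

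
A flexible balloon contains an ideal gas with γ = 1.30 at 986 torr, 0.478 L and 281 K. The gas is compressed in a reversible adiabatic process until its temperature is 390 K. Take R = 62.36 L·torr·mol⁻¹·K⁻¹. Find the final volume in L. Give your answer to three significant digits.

Reversible adiabatic, γ = 1.30: P₂ = P₁·(T₂/T₁)^(γ/(γ−1)) = 4081 torr; V₂ = V₁·(T₁/T₂)^(1/(γ−1)) = 0.1603 L.

V₂ ≈ 0.160 L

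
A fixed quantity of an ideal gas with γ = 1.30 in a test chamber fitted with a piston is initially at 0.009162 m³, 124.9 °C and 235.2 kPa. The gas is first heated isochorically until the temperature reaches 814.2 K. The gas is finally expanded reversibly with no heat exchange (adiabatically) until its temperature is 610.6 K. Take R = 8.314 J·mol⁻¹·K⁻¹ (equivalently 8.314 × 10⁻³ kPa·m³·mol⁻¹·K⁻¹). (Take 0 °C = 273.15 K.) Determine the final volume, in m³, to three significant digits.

V₃ ≈ 0.0239 m³

Convert: T₁ = 398.0 K.
V constant ⇒ P ∝ T: V₂ = V₁; P₂ = P₁·(T₂/T₁) = 481.1 kPa.
Reversible adiabatic, γ = 1.30: P₃ = P₂·(T₃/T₂)^(γ/(γ−1)) = 138.3 kPa; V₃ = V₂·(T₂/T₃)^(1/(γ−1)) = 0.02391 m³.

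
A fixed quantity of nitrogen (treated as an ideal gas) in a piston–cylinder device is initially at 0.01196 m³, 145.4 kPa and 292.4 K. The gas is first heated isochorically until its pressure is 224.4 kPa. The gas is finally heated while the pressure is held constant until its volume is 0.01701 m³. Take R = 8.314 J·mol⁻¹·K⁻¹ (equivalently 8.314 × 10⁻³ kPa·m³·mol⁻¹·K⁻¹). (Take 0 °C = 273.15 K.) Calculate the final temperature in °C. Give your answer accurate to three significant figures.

T₃ ≈ 369 °C

Isochoric, so P/T is constant: V₂ = V₁; T₂ = T₁·(P₂/P₁) = 451.3 K.
P constant ⇒ V ∝ T: P₃ = P₂; T₃ = T₂·(V₃/V₂) = 641.8 K.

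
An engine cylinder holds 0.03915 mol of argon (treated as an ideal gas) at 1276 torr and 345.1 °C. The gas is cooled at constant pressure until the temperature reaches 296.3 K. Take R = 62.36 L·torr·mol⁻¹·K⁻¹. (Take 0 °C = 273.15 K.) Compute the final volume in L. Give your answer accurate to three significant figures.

Convert: T₁ = 618.2 K.
From PV = nRT: V₁ = nRT₁/P₁ = 1.183 L.
P constant ⇒ V ∝ T: P₂ = P₁; V₂ = V₁·(T₂/T₁) = 0.5669 L.

V₂ ≈ 0.567 L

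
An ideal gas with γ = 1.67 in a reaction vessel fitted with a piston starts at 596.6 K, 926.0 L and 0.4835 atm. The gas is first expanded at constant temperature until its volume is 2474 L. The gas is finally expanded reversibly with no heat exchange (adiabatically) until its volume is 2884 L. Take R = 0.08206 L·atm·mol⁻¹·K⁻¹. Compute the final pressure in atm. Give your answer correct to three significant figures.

T constant ⇒ Boyle's law P V = const: T₂ = T₁; P₂ = P₁·(V₁/V₂) = 0.1810 atm.
Adiabatic (γ = 1.67), T V^(γ−1) and P V^γ constant: T₃ = T₂·(V₂/V₃)^(γ−1) = 538.3 K; P₃ = P₂·(V₂/V₃)^γ = 0.1401 atm.

P₃ ≈ 0.140 atm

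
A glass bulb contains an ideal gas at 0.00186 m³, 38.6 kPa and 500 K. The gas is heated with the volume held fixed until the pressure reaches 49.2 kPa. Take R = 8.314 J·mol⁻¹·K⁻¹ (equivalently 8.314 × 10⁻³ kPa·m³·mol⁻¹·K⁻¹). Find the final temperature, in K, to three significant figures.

V constant ⇒ P ∝ T: V₂ = V₁; T₂ = T₁·(P₂/P₁) = 637.3 K.

T₂ ≈ 637 K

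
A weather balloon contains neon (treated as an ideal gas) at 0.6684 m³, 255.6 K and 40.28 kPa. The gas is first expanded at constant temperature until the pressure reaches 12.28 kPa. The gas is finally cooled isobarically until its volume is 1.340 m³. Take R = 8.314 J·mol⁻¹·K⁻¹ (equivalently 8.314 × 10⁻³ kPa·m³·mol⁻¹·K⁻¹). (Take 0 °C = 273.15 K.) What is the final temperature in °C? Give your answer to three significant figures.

T₃ ≈ -117 °C

Isothermal, so P V is constant: T₂ = T₁; V₂ = V₁·(P₁/P₂) = 2.192 m³.
Isobaric, so V/T is constant: P₃ = P₂; T₃ = T₂·(V₃/V₂) = 156.2 K.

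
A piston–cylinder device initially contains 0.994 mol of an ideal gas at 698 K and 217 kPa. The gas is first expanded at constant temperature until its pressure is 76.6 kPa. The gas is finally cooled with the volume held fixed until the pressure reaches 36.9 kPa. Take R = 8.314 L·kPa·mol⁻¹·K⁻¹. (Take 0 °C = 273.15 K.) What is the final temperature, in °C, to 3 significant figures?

From PV = nRT: V₁ = nRT₁/P₁ = 26.58 L.
T constant ⇒ Boyle's law P V = const: T₂ = T₁; V₂ = V₁·(P₁/P₂) = 75.30 L.
Isochoric, so P/T is constant: V₃ = V₂; T₃ = T₂·(P₃/P₂) = 336.2 K.

T₃ ≈ 63.1 °C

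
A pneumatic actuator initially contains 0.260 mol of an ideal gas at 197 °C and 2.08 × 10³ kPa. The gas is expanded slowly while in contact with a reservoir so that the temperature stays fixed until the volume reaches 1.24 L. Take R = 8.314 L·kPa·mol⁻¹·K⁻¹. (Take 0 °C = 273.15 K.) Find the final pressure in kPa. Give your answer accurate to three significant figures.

Convert: T₁ = 470.1 K.
From PV = nRT: V₁ = nRT₁/P₁ = 0.4886 L.
Isothermal, so P V is constant: T₂ = T₁; P₂ = P₁·(V₁/V₂) = 819.6 kPa.

P₂ ≈ 820 kPa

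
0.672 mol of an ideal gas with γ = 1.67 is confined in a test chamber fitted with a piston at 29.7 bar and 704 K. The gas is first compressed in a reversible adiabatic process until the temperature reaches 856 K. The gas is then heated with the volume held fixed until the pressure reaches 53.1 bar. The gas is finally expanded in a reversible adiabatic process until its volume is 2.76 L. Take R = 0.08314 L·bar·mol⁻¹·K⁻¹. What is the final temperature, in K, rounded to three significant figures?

From PV = nRT: V₁ = nRT₁/P₁ = 1.324 L.
Reversible adiabatic, γ = 1.67: P₂ = P₁·(T₂/T₁)^(γ/(γ−1)) = 48.35 bar; V₂ = V₁·(T₁/T₂)^(1/(γ−1)) = 0.9892 L.
V constant ⇒ P ∝ T: V₃ = V₂; T₃ = T₂·(P₃/P₂) = 940.1 K.
Adiabatic (γ = 1.67), T V^(γ−1) and P V^γ constant: T₄ = T₃·(V₃/V₄)^(γ−1) = 472.7 K; P₄ = P₃·(V₃/V₄)^γ = 9.570 bar.

T₄ ≈ 473 K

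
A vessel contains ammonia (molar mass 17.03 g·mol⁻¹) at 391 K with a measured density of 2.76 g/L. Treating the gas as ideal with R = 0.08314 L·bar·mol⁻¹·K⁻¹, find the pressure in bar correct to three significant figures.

ρ = PM/(RT) ⇒ P = ρRT/M = (2.76 × 0.08314 × 391.0) / 17.03

P ≈ 5.27 bar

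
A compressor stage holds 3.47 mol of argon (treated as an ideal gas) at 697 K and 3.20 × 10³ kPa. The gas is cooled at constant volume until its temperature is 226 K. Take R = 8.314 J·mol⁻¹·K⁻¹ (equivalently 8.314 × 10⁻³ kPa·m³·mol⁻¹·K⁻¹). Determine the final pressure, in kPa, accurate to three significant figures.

From PV = nRT: V₁ = nRT₁/P₁ = 0.006284 m³.
Isochoric, so P/T is constant: V₂ = V₁; P₂ = P₁·(T₂/T₁) = 1038 kPa.

P₂ ≈ 1.04e+03 kPa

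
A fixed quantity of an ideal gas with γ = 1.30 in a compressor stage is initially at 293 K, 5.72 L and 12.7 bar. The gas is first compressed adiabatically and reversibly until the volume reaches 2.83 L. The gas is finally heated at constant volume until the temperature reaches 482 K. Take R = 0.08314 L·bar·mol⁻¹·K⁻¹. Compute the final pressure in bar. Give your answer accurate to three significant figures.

Reversible adiabatic, γ = 1.30: T₂ = T₁·(V₁/V₂)^(γ−1) = 361.9 K; P₂ = P₁·(V₁/V₂)^γ = 31.70 bar.
V constant ⇒ P ∝ T: V₃ = V₂; P₃ = P₂·(T₃/T₂) = 42.23 bar.

P₃ ≈ 42.2 bar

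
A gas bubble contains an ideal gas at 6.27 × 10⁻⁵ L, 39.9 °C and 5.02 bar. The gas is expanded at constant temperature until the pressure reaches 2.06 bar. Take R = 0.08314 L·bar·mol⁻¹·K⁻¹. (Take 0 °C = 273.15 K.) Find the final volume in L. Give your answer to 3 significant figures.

V₂ ≈ 0.000153 L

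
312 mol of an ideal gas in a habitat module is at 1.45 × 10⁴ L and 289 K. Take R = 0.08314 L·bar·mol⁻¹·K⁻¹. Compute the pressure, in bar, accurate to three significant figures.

PV = nRT ⇒ P = nRT/V = (312 × 0.08314 × 289) / 1.45e+04

P ≈ 0.517 bar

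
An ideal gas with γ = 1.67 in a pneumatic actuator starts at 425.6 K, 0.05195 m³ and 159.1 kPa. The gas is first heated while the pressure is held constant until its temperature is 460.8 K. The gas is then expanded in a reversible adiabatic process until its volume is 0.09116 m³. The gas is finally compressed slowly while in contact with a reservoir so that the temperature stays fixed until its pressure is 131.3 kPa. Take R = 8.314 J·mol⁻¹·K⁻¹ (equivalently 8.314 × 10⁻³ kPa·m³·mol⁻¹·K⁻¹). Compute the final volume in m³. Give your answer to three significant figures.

V₄ ≈ 0.0493 m³

P constant ⇒ V ∝ T: P₂ = P₁; V₂ = V₁·(T₂/T₁) = 0.05625 m³.
Adiabatic (γ = 1.67), T V^(γ−1) and P V^γ constant: T₃ = T₂·(V₂/V₃)^(γ−1) = 333.4 K; P₃ = P₂·(V₂/V₃)^γ = 71.03 kPa.
T constant ⇒ Boyle's law P V = const: T₄ = T₃; V₄ = V₃·(P₃/P₄) = 0.04932 m³.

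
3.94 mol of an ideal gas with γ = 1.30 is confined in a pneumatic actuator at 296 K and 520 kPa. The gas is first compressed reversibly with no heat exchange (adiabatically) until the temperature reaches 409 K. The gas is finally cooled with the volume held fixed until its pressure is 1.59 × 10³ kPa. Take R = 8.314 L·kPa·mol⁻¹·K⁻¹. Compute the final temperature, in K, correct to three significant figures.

T₃ ≈ 308 K

From PV = nRT: V₁ = nRT₁/P₁ = 18.65 L.
Adiabatic (γ = 1.30), T V^(γ−1) and P V^γ constant: P₂ = P₁·(T₂/T₁)^(γ/(γ−1)) = 2111 kPa; V₂ = V₁·(T₁/T₂)^(1/(γ−1)) = 6.346 L.
Isochoric, so P/T is constant: V₃ = V₂; T₃ = T₂·(P₃/P₂) = 308.0 K.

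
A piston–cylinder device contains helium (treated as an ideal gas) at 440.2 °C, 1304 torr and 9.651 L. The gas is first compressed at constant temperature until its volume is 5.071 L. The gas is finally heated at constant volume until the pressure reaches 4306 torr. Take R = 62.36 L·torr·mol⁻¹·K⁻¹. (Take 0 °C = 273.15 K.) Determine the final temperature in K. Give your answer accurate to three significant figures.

T₃ ≈ 1.24e+03 K

Convert: T₁ = 713.3 K.
T constant ⇒ Boyle's law P V = const: T₂ = T₁; P₂ = P₁·(V₁/V₂) = 2482 torr.
V constant ⇒ P ∝ T: V₃ = V₂; T₃ = T₂·(P₃/P₂) = 1238 K.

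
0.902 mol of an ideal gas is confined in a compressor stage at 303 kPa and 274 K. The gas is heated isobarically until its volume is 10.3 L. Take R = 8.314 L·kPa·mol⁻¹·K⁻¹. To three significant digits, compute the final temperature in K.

From PV = nRT: V₁ = nRT₁/P₁ = 6.781 L.
Isobaric, so V/T is constant: P₂ = P₁; T₂ = T₁·(V₂/V₁) = 416.2 K.

T₂ ≈ 416 K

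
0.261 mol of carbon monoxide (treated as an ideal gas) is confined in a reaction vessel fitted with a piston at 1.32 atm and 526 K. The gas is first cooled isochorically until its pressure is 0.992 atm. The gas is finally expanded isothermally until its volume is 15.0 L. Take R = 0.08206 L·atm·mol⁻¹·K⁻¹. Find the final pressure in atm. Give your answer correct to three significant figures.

P₃ ≈ 0.564 atm

From PV = nRT: V₁ = nRT₁/P₁ = 8.535 L.
V constant ⇒ P ∝ T: V₂ = V₁; T₂ = T₁·(P₂/P₁) = 395.3 K.
Isothermal, so P V is constant: T₃ = T₂; P₃ = P₂·(V₂/V₃) = 0.5644 atm.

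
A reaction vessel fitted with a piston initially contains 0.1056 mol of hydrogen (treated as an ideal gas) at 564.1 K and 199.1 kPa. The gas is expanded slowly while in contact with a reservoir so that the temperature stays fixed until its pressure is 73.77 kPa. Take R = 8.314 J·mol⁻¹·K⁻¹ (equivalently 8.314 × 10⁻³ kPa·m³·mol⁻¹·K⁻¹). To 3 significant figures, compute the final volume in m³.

From PV = nRT: V₁ = nRT₁/P₁ = 0.002487 m³.
T constant ⇒ Boyle's law P V = const: T₂ = T₁; V₂ = V₁·(P₁/P₂) = 0.006714 m³.

V₂ ≈ 0.00671 m³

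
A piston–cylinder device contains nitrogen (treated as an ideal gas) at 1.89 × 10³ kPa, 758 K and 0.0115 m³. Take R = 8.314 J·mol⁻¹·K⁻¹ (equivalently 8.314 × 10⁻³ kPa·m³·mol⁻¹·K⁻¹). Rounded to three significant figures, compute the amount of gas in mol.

PV = nRT ⇒ n = PV/(RT) = (1.89e+03 × 0.0115) / (8.314 × 10⁻³ × 758)

n ≈ 3.45 mol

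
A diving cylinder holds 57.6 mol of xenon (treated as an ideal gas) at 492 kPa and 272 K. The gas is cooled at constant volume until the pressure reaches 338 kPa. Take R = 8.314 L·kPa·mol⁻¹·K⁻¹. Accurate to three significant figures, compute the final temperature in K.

From PV = nRT: V₁ = nRT₁/P₁ = 264.8 L.
Isochoric, so P/T is constant: V₂ = V₁; T₂ = T₁·(P₂/P₁) = 186.9 K.

T₂ ≈ 187 K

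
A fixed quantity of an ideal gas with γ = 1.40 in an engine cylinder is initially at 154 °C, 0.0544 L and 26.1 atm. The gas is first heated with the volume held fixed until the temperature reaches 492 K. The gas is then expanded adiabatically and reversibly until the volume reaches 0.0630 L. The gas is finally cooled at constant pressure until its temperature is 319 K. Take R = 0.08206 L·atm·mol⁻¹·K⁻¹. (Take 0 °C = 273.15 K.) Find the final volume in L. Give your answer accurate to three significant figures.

V₄ ≈ 0.0433 L

Convert: T₁ = 427.1 K.
V constant ⇒ P ∝ T: V₂ = V₁; P₂ = P₁·(T₂/T₁) = 30.06 atm.
Adiabatic (γ = 1.40), T V^(γ−1) and P V^γ constant: T₃ = T₂·(V₂/V₃)^(γ−1) = 463.9 K; P₃ = P₂·(V₂/V₃)^γ = 24.48 atm.
P constant ⇒ V ∝ T: P₄ = P₃; V₄ = V₃·(T₄/T₃) = 0.04332 L.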